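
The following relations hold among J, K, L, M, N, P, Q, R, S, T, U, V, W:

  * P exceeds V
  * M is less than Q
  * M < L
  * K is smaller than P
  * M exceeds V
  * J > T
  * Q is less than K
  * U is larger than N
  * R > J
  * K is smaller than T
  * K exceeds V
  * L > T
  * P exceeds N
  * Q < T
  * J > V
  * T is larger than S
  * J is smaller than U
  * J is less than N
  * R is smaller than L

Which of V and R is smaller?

V

Following the relations from V: V < M < Q < K < T < J < R.
So V < R; V is the smaller of the two.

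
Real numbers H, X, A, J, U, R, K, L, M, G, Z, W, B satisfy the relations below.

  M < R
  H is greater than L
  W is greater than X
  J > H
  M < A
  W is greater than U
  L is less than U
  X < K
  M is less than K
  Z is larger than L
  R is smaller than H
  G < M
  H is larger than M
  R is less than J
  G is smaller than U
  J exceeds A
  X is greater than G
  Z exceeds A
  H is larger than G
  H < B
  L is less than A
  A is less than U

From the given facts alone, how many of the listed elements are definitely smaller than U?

4

The elements the relations force below U are G, L, M, A — no chain reaches any other.
That is 4.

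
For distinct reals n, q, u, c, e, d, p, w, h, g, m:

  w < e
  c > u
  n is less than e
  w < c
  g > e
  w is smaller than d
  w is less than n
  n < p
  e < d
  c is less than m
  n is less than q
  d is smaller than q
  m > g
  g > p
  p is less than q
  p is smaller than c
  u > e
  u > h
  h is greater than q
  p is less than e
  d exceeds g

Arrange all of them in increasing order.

Nothing is placed below w, so it is least; from there w < n; n < p; p < e; e < g; g < d; d < q; q < h; h < u; u < c; c < m, each given directly.

w < n < p < e < g < d < q < h < u < c < m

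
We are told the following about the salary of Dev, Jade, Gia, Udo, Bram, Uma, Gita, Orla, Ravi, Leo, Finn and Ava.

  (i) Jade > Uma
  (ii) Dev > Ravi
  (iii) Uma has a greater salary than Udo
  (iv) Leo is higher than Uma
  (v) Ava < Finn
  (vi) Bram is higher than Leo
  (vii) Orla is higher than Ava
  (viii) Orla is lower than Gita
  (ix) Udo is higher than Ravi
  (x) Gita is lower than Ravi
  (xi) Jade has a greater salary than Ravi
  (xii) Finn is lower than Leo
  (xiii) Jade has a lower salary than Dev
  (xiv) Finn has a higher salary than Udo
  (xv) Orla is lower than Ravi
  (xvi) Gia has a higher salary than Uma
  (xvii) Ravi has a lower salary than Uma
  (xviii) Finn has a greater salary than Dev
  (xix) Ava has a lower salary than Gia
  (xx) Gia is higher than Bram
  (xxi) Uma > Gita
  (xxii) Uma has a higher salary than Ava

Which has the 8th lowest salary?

The consecutive relations fix a unique order: Ava < Orla < Gita < Ravi < Udo < Uma < Jade < Dev < Finn < Leo < Bram < Gia.
The 8th smallest is Dev.

Dev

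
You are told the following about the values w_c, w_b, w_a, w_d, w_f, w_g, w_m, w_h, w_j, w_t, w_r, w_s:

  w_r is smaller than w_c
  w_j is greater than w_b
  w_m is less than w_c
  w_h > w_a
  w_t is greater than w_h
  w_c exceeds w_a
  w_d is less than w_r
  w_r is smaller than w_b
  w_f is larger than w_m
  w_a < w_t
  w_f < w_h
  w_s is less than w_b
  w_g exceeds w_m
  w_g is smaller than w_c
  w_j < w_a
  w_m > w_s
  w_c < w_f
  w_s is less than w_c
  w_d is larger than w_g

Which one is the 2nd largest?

The consecutive relations fix a unique order: w_s < w_m < w_g < w_d < w_r < w_b < w_j < w_a < w_c < w_f < w_h < w_t.
Counting 2 from the largest end gives w_h.

w_h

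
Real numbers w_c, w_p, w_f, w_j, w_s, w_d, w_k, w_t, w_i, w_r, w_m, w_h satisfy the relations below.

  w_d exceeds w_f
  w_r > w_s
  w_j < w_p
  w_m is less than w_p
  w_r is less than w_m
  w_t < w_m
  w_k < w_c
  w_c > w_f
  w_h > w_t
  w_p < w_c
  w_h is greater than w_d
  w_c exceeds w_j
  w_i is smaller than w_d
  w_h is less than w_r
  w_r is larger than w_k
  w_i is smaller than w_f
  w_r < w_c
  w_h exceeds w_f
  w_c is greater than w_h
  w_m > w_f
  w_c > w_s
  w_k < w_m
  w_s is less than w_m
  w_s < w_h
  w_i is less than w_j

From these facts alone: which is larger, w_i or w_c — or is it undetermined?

The relevant relations are w_i < w_f; w_f < w_d; w_d < w_h; w_h < w_r; w_r < w_m; w_m < w_p; w_p < w_c.
Chaining these gives w_i < w_f < w_d < w_h < w_r < w_m < w_p < w_c.
So w_c is larger.

w_c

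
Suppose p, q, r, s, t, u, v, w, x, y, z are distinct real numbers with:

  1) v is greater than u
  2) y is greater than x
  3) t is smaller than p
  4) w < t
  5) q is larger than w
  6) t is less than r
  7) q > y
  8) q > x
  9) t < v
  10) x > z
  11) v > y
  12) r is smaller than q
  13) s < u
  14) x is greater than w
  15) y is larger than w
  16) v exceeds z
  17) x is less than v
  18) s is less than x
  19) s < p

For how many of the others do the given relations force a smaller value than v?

7

From v the given relations immediately reach z, t, x, y, u.
From those, s, w — 7 in total.
Nothing else is reachable below v; 7 in all.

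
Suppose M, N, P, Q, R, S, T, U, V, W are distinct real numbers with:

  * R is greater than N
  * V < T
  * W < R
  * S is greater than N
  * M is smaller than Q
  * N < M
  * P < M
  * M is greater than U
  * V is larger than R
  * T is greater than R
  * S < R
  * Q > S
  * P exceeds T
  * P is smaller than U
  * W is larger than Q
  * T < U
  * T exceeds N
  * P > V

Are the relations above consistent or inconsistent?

inconsistent

We have M < Q stated directly, yet also Q < W < R < V < T < P < U < M by chaining the others — so Q < M. Contradiction.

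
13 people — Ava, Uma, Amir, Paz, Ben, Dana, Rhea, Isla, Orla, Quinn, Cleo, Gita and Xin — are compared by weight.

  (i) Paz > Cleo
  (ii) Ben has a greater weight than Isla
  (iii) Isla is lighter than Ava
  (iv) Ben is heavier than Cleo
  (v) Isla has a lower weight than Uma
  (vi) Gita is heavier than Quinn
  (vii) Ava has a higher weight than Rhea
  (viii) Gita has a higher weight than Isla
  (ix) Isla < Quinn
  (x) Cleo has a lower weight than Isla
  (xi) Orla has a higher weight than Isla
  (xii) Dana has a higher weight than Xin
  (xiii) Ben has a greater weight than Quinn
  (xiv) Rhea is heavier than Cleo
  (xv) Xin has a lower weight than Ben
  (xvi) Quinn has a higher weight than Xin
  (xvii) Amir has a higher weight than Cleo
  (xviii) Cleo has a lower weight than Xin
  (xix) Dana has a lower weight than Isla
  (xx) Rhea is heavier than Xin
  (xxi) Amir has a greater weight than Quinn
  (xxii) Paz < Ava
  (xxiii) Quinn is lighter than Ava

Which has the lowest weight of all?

Chaining upward from Cleo: directly above it, Xin, Isla, Rhea, Paz, Amir, Ben; then Dana, Quinn, Gita, Uma, Ava, Orla.
That covers every other element, and nothing is given below Cleo, so Cleo is the lowest weight.

Cleo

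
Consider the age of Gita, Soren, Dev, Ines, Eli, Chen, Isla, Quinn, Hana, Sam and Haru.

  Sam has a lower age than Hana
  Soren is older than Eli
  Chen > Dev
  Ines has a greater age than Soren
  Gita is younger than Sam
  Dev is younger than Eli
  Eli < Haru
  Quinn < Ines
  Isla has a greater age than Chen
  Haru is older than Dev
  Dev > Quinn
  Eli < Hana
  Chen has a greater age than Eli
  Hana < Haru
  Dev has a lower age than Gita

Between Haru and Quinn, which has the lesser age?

Quinn

Following the relations from Quinn: Quinn < Dev < Gita < Sam < Hana < Haru.
So Quinn < Haru; Quinn is the younger of the two.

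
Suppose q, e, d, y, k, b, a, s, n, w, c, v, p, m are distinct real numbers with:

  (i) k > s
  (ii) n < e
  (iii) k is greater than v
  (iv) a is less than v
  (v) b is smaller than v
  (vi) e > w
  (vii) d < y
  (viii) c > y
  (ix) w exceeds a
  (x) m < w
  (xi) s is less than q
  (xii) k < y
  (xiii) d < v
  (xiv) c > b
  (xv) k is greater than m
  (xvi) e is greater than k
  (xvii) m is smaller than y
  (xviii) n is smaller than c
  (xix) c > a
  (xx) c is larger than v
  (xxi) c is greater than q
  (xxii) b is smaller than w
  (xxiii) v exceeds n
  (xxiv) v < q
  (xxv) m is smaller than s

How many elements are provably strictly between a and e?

The relations place a below e. An element lies strictly between them when it is forced above a and also forced below e.
Above a: {v, q, w, k, y, c}. Below e: {m, n, b, d, s, v, w, k}.
Intersection: {v, w, k} — 3.

3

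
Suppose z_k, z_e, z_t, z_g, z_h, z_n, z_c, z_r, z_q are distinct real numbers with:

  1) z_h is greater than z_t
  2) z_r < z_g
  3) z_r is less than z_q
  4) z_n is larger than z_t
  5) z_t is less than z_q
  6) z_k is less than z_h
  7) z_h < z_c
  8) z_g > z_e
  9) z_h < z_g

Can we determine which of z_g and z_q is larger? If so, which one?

Following every chain through z_q: below z_q we get z_t, z_r.
z_g is not reached, and no chain runs the other way from z_g to z_q.
So the given relations leave the order of z_q and z_g undetermined.

undetermined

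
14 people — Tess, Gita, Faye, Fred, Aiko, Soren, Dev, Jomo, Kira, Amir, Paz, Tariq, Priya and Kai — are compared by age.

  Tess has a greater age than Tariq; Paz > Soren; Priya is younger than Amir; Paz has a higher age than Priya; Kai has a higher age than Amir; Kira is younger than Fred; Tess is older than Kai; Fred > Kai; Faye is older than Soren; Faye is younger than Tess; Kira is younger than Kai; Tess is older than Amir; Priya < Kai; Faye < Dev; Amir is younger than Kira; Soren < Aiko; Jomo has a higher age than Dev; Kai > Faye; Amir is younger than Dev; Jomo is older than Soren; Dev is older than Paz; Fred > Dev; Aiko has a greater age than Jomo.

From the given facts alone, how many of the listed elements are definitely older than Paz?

4

Directly above Paz: Dev.
One step further: Fred, Jomo (3 so far).
One step further: Aiko (4 so far).
Nothing else is reachable above Paz; 4 in all.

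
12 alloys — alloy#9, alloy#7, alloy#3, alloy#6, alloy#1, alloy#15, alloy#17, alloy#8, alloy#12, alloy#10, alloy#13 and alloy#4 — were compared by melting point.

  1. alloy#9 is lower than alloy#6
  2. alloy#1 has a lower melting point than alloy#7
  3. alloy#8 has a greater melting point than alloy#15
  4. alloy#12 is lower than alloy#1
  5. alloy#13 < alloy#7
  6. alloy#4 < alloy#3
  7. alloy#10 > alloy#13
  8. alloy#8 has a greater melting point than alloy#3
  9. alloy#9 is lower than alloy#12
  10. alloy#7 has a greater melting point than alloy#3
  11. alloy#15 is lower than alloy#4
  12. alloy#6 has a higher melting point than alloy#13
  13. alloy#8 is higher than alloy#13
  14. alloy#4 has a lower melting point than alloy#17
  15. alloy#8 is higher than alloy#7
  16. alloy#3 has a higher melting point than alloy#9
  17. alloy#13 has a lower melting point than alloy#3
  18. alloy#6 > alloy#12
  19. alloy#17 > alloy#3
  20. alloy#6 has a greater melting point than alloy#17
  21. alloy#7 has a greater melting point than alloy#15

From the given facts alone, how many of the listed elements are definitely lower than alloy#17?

5

Directly below alloy#17: alloy#4, alloy#3.
One step further: alloy#15, alloy#9, alloy#13 (5 so far).
No other element is forced below alloy#17 by the given relations, so the count is 5.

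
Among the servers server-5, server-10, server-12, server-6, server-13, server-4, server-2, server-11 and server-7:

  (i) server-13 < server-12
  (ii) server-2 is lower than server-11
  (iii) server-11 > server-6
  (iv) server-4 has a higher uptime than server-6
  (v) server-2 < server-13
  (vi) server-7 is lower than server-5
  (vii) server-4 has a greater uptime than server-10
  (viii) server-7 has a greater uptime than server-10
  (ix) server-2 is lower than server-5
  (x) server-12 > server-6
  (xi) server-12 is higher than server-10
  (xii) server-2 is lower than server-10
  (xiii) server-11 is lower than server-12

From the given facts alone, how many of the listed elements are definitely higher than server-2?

7

The elements the relations force above server-2 are server-10, server-13, server-11, server-4, server-7, server-12, server-5 — no chain reaches any other.
That is 7.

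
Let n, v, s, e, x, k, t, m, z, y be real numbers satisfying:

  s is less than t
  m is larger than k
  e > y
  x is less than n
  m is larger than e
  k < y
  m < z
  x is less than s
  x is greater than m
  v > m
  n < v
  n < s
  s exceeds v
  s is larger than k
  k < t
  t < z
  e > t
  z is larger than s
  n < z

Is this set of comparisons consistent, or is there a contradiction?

We have t < e stated directly, yet also e < m < x < n < v < s < t by chaining the others — so e < t. Contradiction.

inconsistent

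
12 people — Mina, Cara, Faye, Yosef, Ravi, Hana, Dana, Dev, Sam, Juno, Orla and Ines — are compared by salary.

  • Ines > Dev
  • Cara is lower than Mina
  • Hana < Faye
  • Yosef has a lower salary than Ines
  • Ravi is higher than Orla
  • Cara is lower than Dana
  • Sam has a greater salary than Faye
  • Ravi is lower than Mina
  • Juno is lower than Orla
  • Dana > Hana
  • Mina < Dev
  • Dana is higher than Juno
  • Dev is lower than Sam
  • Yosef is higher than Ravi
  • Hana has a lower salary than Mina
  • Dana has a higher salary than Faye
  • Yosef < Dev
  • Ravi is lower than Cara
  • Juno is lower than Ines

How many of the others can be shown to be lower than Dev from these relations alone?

7

From Dev the given relations immediately reach Yosef, Mina.
From those, Ravi, Cara, Hana — 5 in total.
From those, Orla — 6 in total.
From those, Juno — 7 in total.
Nothing else is reachable below Dev; 7 in all.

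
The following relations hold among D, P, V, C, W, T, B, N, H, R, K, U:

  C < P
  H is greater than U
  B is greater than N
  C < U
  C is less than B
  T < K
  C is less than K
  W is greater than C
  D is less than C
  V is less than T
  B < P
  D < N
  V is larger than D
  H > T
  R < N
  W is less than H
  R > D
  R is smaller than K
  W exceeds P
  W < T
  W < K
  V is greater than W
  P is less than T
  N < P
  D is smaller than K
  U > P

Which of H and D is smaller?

D < R and R < N give D < N.
Then N < B extends the chain to B.
With B < P: D < R < N < B < P.
Then P < W extends the chain to W.
With W < V: D < R < N < B < P < W < V.
With V < T: D < R < N < B < P < W < V < T.
Then T < H extends the chain to H.
So D < H; D is the smaller of the two.

D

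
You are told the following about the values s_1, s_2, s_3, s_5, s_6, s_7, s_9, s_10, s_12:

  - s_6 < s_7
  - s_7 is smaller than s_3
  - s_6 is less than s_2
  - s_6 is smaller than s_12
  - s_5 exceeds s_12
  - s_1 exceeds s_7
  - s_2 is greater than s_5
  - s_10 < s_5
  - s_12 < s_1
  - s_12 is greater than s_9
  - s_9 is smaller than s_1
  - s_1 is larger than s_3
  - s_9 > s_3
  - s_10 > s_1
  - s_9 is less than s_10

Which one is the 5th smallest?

Piecing the relations together gives one ordering: s_6 < s_7 < s_3 < s_9 < s_12 < s_1 < s_10 < s_5 < s_2.
Counting 5 from the smallest end gives s_12.

s_12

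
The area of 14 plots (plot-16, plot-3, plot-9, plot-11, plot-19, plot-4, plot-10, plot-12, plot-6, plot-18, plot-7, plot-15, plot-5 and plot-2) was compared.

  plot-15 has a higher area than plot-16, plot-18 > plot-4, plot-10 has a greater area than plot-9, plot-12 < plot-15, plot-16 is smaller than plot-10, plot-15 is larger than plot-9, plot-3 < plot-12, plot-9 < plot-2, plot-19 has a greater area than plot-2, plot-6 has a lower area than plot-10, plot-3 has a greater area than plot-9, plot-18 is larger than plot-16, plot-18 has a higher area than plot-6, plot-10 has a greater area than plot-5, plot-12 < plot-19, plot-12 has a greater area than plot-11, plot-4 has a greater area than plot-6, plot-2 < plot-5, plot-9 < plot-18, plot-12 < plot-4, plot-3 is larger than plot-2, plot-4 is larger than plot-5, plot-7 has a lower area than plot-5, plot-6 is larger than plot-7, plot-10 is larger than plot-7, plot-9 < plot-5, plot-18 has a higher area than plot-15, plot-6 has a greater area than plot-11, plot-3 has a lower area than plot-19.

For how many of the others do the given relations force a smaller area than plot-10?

The elements the relations force below plot-10 are plot-9, plot-16, plot-2, plot-11, plot-7, plot-6, plot-5 — no chain reaches any other.
That is 7.

7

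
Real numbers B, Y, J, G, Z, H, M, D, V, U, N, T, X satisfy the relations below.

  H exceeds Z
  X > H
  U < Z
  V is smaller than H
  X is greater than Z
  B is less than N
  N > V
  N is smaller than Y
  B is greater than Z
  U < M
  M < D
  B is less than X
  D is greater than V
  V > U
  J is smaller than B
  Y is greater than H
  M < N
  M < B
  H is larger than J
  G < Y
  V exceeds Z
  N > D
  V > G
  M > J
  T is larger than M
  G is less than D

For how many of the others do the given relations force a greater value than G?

6

From G the given relations immediately reach V, D, Y.
From those, N, H — 5 in total.
From those, X — 6 in total.
Nothing else is reachable above G; 6 in all.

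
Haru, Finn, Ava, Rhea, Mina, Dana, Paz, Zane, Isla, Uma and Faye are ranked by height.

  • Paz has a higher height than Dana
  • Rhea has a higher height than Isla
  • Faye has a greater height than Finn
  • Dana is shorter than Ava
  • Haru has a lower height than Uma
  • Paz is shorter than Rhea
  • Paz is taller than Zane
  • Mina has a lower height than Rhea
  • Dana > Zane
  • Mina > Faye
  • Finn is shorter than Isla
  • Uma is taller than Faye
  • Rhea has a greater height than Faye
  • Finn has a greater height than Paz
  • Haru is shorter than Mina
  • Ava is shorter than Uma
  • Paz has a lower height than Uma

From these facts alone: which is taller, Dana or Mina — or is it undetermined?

Mina

Dana < Paz < Finn < Faye < Mina, by transitivity through Paz, Finn, Faye.
So Mina is taller.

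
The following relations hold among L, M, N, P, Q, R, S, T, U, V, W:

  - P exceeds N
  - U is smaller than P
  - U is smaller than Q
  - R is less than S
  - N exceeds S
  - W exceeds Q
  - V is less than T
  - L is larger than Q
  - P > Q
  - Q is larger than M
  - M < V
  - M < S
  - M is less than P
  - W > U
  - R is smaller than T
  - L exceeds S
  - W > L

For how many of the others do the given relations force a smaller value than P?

6

The elements the relations force below P are U, R, M, Q, S, N — no chain reaches any other.
That is 6.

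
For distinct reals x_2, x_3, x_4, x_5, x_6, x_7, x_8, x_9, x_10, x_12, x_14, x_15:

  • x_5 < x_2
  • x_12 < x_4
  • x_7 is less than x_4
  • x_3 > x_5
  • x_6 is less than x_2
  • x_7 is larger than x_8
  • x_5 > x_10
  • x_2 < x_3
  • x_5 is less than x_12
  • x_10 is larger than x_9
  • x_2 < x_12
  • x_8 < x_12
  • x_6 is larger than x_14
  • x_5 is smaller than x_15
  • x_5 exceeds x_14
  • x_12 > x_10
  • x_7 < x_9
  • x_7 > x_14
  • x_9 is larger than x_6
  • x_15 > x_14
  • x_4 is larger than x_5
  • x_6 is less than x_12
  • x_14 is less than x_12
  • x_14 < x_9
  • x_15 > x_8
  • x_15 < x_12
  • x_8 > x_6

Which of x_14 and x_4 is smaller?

Following the relations from x_14: x_14 < x_6 < x_8 < x_7 < x_9 < x_10 < x_5 < x_2 < x_12 < x_4.
So x_14 < x_4; x_14 is the smaller of the two.

x_14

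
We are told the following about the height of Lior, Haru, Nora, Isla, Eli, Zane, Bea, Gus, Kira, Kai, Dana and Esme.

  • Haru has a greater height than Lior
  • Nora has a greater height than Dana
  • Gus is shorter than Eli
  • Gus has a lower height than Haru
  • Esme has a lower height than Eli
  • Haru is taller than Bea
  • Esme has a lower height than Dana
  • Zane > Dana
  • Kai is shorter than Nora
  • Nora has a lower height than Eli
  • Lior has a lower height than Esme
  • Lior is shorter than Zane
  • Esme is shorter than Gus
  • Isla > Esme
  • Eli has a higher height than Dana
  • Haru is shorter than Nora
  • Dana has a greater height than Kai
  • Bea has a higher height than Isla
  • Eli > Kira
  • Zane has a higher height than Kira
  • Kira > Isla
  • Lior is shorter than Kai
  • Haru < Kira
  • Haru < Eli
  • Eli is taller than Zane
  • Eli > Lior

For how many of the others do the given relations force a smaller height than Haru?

Directly below Haru: Lior, Gus, Bea.
One step further: Esme, Isla (5 so far).
Nothing else is reachable below Haru; 5 in all.

5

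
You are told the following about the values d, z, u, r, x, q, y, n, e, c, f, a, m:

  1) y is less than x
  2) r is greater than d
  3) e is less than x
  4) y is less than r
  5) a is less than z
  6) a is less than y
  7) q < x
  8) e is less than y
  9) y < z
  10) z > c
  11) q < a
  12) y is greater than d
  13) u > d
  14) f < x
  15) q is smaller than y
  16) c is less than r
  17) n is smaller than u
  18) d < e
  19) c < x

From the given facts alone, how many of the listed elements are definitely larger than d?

Directly above d: e, y, u, r.
One step further: z, x (6 so far).
Nothing else is reachable above d; 6 in all.

6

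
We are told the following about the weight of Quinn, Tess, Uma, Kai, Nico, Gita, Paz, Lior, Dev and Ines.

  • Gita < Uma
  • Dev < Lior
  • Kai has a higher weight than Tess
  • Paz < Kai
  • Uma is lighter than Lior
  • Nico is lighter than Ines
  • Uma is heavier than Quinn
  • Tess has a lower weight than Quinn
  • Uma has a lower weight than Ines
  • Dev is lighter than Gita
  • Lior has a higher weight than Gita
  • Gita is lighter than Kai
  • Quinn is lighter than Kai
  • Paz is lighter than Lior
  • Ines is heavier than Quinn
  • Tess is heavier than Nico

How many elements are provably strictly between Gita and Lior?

Chaining upward from Gita reaches: Uma, Kai, Ines.
Chaining downward from Lior reaches: Dev, Paz, Nico, Tess, Quinn, Uma.
Strictly between Gita and Lior are those in both lists: Uma — 1 element.

1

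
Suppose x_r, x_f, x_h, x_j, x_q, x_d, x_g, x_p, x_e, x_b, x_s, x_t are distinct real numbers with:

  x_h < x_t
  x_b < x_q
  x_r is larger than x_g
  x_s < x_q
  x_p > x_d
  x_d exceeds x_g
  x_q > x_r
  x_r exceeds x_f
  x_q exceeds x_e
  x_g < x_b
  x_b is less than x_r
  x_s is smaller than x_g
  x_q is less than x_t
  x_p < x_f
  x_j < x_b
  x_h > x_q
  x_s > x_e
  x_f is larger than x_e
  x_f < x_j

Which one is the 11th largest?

x_s

Chaining the given pairs: x_e < x_s < x_g < x_d < x_p < x_f < x_j < x_b < x_r < x_q < x_h < x_t.
The 11th largest is x_s.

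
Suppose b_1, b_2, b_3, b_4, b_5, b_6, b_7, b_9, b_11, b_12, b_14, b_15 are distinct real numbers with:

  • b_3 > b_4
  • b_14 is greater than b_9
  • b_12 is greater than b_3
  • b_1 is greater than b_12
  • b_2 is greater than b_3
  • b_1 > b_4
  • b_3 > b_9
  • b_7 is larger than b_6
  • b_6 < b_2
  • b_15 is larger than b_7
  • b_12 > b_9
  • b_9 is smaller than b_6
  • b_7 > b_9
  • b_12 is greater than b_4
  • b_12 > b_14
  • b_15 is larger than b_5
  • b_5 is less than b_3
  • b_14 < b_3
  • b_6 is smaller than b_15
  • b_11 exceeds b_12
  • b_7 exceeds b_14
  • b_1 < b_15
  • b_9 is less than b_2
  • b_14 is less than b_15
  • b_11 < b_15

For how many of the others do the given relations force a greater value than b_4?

6

Directly above b_4: b_3, b_12, b_1.
One step further: b_11, b_15, b_2 (6 so far).
No other element is forced above b_4 by the given relations, so the count is 6.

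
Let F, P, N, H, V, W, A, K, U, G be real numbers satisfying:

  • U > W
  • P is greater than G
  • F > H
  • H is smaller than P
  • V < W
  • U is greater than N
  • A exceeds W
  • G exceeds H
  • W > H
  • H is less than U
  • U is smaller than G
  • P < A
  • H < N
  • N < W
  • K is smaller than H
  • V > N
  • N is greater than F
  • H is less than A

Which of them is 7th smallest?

U

The consecutive relations fix a unique order: K < H < F < N < V < W < U < G < P < A.
The 7th smallest is U.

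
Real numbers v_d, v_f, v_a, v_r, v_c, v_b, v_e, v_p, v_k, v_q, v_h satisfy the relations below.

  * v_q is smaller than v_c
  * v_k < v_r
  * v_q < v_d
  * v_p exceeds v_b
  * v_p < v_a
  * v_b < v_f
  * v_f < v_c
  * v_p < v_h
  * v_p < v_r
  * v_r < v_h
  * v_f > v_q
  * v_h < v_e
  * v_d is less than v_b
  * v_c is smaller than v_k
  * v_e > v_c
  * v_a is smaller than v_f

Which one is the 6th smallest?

v_f

Piecing the relations together gives one ordering: v_q < v_d < v_b < v_p < v_a < v_f < v_c < v_k < v_r < v_h < v_e.
The 6th smallest is v_f.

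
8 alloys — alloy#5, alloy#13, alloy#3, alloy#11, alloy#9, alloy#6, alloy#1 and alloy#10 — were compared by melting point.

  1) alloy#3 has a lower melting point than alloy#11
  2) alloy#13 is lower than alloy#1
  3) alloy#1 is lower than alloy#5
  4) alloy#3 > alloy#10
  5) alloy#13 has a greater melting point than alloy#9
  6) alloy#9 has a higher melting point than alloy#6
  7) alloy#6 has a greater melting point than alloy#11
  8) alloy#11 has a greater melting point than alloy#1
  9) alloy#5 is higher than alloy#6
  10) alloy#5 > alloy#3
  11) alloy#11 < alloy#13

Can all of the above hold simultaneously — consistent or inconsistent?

Chaining the given relations yields alloy#11 < alloy#6 < alloy#9 < alloy#13 < alloy#1, so alloy#11 < alloy#1. But one relation states alloy#1 < alloy#11. These cannot both hold.

inconsistent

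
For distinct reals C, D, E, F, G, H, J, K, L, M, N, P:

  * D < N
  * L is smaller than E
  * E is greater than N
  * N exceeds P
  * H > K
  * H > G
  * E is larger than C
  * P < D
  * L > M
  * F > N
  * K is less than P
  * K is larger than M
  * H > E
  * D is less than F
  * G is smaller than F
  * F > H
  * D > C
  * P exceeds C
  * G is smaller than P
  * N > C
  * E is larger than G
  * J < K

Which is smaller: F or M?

M < K and K < P give M < P.
Then P < N extends the chain to N.
With N < E: M < K < P < N < E.
Then E < H extends the chain to H.
With H < F: M < K < P < N < E < H < F.
So M < F; M is the smaller of the two.

M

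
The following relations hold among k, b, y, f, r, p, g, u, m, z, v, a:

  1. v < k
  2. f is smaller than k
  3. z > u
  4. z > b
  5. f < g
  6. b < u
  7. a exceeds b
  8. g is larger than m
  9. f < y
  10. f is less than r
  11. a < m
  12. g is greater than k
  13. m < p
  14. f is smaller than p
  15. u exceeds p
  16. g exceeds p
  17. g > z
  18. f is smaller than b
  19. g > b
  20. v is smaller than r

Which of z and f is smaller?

Chaining the given relations: f < b < a < m < p < u < z.
So f < z; f is the smaller of the two.

f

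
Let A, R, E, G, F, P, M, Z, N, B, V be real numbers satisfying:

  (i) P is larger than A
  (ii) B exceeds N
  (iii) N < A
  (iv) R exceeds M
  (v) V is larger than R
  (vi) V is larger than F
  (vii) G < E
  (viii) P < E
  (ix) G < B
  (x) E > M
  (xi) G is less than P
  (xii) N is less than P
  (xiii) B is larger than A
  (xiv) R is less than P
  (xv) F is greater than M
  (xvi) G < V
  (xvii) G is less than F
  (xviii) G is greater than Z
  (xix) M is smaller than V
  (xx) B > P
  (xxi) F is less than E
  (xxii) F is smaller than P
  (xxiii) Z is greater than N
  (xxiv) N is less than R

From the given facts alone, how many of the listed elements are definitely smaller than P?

7

The elements the relations force below P are M, N, R, Z, G, F, A — no chain reaches any other.
That is 7.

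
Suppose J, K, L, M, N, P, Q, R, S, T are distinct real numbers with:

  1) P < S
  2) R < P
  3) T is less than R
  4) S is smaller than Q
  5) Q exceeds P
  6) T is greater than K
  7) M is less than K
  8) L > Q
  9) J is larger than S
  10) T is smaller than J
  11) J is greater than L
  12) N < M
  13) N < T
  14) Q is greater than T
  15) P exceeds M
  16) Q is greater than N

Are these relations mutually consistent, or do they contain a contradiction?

The single ordering N < M < K < T < R < P < S < Q < L < J satisfies every listed relation, so no contradiction arises.

consistent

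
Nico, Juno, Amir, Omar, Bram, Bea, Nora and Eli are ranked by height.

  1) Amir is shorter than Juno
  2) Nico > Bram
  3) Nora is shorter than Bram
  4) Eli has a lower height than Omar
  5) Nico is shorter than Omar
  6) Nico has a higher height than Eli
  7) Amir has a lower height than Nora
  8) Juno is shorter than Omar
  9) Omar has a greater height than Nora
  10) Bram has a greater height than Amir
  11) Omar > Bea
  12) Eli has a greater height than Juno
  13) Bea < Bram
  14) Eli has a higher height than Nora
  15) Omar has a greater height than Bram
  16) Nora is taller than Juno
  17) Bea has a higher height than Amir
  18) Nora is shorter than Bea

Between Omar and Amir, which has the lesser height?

Amir < Juno < Nora < Bea < Bram < Nico < Omar, by transitivity through Juno, Nora, Bea, Bram, Nico.
So Amir < Omar; Amir is the shorter of the two.

Amir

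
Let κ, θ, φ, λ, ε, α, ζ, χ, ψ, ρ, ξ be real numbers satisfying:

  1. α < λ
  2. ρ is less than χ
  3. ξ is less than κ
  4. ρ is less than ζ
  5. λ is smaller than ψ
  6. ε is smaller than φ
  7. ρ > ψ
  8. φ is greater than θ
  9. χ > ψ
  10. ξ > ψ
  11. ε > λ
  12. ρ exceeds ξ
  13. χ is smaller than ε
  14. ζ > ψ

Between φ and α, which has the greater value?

φ

Following the relations from α: α < λ < ψ < χ < ε < φ.
So α < φ; φ is the larger of the two.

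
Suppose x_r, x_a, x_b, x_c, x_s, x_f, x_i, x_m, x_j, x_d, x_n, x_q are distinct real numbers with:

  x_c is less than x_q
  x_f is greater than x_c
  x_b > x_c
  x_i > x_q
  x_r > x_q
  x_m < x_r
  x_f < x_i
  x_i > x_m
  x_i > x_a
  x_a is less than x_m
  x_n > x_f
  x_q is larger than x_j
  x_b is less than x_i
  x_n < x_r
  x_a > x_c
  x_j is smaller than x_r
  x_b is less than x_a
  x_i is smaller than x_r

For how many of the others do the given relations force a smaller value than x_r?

From x_r the given relations immediately reach x_j, x_n, x_m, x_q, x_i.
From those, x_c, x_f, x_b, x_a — 9 in total.
Nothing else is reachable below x_r; 9 in all.

9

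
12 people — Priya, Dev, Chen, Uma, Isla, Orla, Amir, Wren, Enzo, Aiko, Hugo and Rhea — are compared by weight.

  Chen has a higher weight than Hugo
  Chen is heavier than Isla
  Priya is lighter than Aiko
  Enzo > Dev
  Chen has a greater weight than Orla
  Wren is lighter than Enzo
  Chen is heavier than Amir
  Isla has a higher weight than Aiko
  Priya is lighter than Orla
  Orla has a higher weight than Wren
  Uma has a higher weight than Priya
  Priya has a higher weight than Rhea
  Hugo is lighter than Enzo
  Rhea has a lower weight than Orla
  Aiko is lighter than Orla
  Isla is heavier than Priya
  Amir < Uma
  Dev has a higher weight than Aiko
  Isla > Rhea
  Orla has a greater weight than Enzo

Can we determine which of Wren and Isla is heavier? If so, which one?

undetermined

Following every chain through Wren: above Wren we get Enzo, Orla, Chen.
Isla is not reached, and no chain runs the other way from Isla to Wren.
So the given relations leave the order of Wren and Isla undetermined.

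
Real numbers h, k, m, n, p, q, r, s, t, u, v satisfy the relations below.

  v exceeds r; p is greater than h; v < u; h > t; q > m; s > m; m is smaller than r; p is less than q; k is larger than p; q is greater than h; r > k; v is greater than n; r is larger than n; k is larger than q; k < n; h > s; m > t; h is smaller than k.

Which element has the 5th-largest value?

k

Piecing the relations together gives one ordering: t < m < s < h < p < q < k < n < r < v < u.
The 5th largest is k.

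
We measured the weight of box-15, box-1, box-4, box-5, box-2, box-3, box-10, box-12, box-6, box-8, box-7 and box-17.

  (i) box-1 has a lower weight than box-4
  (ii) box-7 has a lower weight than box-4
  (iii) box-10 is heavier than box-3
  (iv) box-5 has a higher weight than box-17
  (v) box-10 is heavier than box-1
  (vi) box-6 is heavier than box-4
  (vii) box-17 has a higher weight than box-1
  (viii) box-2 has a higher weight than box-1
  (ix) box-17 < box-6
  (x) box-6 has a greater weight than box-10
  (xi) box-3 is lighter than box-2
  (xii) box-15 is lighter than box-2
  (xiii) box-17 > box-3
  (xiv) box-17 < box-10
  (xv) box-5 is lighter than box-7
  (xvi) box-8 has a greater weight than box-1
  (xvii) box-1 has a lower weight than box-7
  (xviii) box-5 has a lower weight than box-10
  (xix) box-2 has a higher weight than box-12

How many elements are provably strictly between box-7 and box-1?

The relations place box-1 below box-7. An element lies strictly between them when it is forced above box-1 and also forced below box-7.
Above box-1: {box-17, box-5, box-4, box-10, box-6, box-8, box-2}. Below box-7: {box-3, box-17, box-5}.
Intersection: {box-17, box-5} — 2.

2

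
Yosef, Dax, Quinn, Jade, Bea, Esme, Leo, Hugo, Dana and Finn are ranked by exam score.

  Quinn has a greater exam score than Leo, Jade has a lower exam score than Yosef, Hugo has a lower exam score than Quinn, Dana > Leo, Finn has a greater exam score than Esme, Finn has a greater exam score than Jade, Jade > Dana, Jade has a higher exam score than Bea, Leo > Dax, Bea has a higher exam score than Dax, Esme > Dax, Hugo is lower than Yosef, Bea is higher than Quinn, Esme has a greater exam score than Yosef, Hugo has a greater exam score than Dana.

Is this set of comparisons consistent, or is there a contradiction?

The single ordering Dax < Leo < Dana < Hugo < Quinn < Bea < Jade < Yosef < Esme < Finn satisfies every listed relation, so no contradiction arises.

consistent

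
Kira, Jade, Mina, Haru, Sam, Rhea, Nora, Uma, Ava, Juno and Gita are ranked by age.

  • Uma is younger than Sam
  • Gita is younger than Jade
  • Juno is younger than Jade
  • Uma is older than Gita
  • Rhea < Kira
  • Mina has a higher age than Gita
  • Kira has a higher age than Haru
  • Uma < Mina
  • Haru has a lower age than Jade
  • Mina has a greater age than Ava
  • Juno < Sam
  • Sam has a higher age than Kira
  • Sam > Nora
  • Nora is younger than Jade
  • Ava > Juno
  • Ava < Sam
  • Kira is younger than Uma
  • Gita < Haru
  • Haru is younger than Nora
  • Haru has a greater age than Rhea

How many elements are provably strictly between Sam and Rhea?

Chaining upward from Rhea reaches: Haru, Kira, Uma, Mina, Nora, Jade.
Chaining downward from Sam reaches: Juno, Gita, Haru, Kira, Uma, Ava, Nora.
Strictly between Rhea and Sam are those in both lists: Haru, Kira, Uma, Nora — 4 elements.

4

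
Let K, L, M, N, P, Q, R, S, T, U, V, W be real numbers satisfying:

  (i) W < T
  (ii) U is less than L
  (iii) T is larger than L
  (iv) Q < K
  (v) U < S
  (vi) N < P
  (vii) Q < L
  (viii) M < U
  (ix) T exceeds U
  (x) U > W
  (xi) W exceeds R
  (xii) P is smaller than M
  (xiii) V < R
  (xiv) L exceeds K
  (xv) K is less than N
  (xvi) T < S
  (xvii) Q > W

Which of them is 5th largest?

Piecing the relations together gives one ordering: V < R < W < Q < K < N < P < M < U < L < T < S.
Counting 5 from the largest end gives M.

M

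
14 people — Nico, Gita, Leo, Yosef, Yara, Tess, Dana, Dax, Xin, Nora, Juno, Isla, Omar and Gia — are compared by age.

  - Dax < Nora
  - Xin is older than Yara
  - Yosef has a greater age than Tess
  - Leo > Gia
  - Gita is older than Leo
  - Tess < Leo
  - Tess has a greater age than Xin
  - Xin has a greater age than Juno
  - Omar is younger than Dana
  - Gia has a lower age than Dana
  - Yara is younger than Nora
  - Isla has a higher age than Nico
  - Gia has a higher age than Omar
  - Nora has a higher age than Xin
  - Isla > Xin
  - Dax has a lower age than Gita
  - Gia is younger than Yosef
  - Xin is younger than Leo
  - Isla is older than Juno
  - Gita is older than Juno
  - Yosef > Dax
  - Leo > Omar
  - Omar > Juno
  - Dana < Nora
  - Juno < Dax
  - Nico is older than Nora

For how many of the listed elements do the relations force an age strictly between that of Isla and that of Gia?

3

Chaining upward from Gia reaches: Leo, Dana, Gita, Nora, Nico, Yosef.
Chaining downward from Isla reaches: Yara, Juno, Xin, Dax, Omar, Dana, Nora, Nico.
Strictly between Gia and Isla are those in both lists: Dana, Nora, Nico — 3 elements.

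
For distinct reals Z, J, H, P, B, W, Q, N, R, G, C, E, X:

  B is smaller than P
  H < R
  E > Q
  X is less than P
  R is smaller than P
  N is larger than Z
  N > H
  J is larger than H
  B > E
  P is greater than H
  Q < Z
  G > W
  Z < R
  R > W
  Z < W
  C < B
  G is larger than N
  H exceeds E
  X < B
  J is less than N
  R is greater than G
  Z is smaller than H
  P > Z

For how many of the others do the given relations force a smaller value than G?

Directly below G: W, N.
One step further: Z, H, J (5 so far).
One step further: Q, E (7 so far).
Nothing else is reachable below G; 7 in all.

7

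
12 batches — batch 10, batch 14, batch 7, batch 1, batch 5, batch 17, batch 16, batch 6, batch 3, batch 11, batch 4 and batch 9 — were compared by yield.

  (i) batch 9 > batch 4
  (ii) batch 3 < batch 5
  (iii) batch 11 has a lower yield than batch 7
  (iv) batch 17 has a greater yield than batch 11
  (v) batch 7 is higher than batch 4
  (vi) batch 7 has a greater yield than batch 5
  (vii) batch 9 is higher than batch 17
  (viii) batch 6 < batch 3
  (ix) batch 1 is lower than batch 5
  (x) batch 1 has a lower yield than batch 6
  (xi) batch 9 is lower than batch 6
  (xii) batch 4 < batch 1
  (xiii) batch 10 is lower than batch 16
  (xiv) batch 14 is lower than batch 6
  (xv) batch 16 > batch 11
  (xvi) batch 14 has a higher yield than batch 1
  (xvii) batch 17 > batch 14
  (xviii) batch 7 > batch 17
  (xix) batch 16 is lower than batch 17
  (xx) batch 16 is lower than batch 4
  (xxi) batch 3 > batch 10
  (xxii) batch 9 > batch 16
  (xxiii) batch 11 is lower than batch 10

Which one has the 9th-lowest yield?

The consecutive relations fix a unique order: batch 11 < batch 10 < batch 16 < batch 4 < batch 1 < batch 14 < batch 17 < batch 9 < batch 6 < batch 3 < batch 5 < batch 7.
Counting 9 from the smallest end gives batch 6.

batch 6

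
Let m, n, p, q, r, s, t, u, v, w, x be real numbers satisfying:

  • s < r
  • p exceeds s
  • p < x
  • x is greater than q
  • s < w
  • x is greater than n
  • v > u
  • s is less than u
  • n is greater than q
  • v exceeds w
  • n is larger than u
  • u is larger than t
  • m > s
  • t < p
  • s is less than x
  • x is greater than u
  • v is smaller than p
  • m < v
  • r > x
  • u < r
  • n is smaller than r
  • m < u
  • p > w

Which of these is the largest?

r

q is not greatest since q < n; s is not greatest since s < x; w is not greatest since w < p; t is not greatest since t < u; m is not greatest since m < v; u is not greatest since u < n; v is not greatest since v < p; n is not greatest since n < r; p is not greatest since p < x; x is not greatest since x < r.
Only r has nothing above it, so r is the largest.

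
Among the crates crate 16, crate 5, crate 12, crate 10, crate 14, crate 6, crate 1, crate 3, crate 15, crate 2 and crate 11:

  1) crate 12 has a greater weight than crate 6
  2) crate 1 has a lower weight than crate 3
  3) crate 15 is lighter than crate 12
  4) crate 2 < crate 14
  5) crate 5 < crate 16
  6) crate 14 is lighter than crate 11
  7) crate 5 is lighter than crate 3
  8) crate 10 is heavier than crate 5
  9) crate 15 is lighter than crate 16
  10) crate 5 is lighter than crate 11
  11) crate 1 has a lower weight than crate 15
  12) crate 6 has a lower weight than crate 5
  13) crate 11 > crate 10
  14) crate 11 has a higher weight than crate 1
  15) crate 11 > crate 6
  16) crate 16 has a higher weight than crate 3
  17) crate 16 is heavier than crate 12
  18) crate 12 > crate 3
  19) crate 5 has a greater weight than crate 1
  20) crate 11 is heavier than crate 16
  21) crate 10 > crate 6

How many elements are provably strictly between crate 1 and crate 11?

6

The relations place crate 1 below crate 11. An element lies strictly between them when it is forced above crate 1 and also forced below crate 11.
Above crate 1: {crate 5, crate 3, crate 10, crate 15, crate 12, crate 16}. Below crate 11: {crate 6, crate 5, crate 3, crate 10, crate 15, crate 2, crate 14, crate 12, crate 16}.
Intersection: {crate 5, crate 3, crate 10, crate 15, crate 12, crate 16} — 6.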